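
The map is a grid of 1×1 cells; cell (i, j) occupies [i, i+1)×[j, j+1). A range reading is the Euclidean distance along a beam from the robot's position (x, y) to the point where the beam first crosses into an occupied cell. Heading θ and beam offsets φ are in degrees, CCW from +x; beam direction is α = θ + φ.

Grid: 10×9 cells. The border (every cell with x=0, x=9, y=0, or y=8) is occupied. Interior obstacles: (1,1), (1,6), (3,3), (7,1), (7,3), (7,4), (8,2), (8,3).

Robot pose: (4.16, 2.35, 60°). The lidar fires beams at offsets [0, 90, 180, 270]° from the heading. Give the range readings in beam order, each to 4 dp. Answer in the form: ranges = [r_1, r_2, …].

ranges = [6.5241, 1.3000, 1.5588, 2.7000]

beam 1: φ=0°, α=60°
  dir = (cos 60°, sin 60°) = (0.5000, 0.8660); from cell (4,2)
  next x-line at t=1.6800, next y-line at t=0.7506; Δt_x=2.0000, Δt_y=1.1547
    y: enter (4,3) at t=0.7506
    x: enter (5,3) at t=1.6800
    y: enter (5,4) at t=1.9053
    y: enter (5,5) at t=3.0600
    x: enter (6,5) at t=3.6800
    y: enter (6,6) at t=4.2147
    y: enter (6,7) at t=5.3694
    x: enter (7,7) at t=5.6800
    y: enter (7,8) at t=6.5241 ← occupied
  → r_1 = 6.5241
beam 2: φ=90°, α=150°
  dir = (cos 150°, sin 150°) = (-0.8660, 0.5000); from cell (4,2)
  next x-line at t=0.1848, next y-line at t=1.3000; Δt_x=1.1547, Δt_y=2.0000
    x: enter (3,2) at t=0.1848
    y: enter (3,3) at t=1.3000 ← occupied
  → r_2 = 1.3000
beam 3: φ=180°, α=240°
  dir = (cos 240°, sin 240°) = (-0.5000, -0.8660); from cell (4,2)
  next x-line at t=0.3200, next y-line at t=0.4041; Δt_x=2.0000, Δt_y=1.1547
    x: enter (3,2) at t=0.3200
    y: enter (3,1) at t=0.4041
    y: enter (3,0) at t=1.5588 ← occupied
  → r_3 = 1.5588
beam 4: φ=270°, α=330°
  dir = (cos 330°, sin 330°) = (0.8660, -0.5000); from cell (4,2)
  next x-line at t=0.9699, next y-line at t=0.7000; Δt_x=1.1547, Δt_y=2.0000
    y: enter (4,1) at t=0.7000
    x: enter (5,1) at t=0.9699
    x: enter (6,1) at t=2.1246
    y: enter (6,0) at t=2.7000 ← occupied
  → r_4 = 2.7000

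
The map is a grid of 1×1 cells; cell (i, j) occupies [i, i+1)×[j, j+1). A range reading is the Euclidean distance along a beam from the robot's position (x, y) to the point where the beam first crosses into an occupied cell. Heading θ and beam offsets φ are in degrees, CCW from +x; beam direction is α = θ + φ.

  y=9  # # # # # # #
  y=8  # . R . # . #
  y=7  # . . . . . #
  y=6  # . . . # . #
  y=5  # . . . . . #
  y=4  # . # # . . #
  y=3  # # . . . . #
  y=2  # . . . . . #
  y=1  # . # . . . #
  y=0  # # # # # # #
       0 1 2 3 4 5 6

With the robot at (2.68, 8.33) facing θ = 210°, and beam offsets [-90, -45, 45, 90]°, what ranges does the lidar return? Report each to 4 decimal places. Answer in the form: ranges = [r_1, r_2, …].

ranges = [0.7736, 1.7393, 4.4827, 2.6400]

beam 1: φ=-90°, α=120°
  d=(-0.5000,0.8660)  start (2,8)  tX=1.3600 tY=0.7736  stride 1/|dx|=2.0000 1/|dy|=1.1547
    cross y-line → (2,9), t=0.7736 (wall)
  → r_1 = 0.7736
beam 2: φ=-45°, α=165°
  d=(-0.9659,0.2588)  start (2,8)  tX=0.7040 tY=2.5887  stride 1/|dx|=1.0353 1/|dy|=3.8637
    cross x-line → (1,8), t=0.7040
    cross x-line → (0,8), t=1.7393 (wall)
  → r_2 = 1.7393
beam 3: φ=45°, α=255°
  d=(-0.2588,-0.9659)  start (2,8)  tX=2.6273 tY=0.3416  stride 1/|dx|=3.8637 1/|dy|=1.0353
    cross y-line → (2,7), t=0.3416
    cross y-line → (2,6), t=1.3769
    cross y-line → (2,5), t=2.4122
    cross x-line → (1,5), t=2.6273
    cross y-line → (1,4), t=3.4475
    cross y-line → (1,3), t=4.4827 (wall)
  → r_3 = 4.4827
beam 4: φ=90°, α=300°
  d=(0.5000,-0.8660)  start (2,8)  tX=0.6400 tY=0.3811  stride 1/|dx|=2.0000 1/|dy|=1.1547
    cross y-line → (2,7), t=0.3811
    cross x-line → (3,7), t=0.6400
    cross y-line → (3,6), t=1.5358
    cross x-line → (4,6), t=2.6400 (wall)
  → r_4 = 2.6400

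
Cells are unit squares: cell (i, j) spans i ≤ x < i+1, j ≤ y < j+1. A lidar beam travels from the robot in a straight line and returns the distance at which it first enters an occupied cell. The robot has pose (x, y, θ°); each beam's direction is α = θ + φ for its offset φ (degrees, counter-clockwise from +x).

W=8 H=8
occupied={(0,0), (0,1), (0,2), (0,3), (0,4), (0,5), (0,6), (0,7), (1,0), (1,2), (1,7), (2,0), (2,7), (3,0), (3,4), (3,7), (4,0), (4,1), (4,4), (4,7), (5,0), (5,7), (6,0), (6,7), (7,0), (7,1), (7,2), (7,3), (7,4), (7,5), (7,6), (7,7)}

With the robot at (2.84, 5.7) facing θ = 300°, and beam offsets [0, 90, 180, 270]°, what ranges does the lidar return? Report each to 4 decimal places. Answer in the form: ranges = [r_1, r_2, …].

beam 1: φ=0°, α=300°
  d=(0.5000,-0.8660)  start (2,5)  tX=0.3200 tY=0.8083  stride 1/|dx|=2.0000 1/|dy|=1.1547
    cross x-line → (3,5), t=0.3200
    cross y-line → (3,4), t=0.8083 (wall)
  → r_1 = 0.8083
beam 2: φ=90°, α=30°
  d=(0.8660,0.5000)  start (2,5)  tX=0.1848 tY=0.6000  stride 1/|dx|=1.1547 1/|dy|=2.0000
    cross x-line → (3,5), t=0.1848
    cross y-line → (3,6), t=0.6000
    cross x-line → (4,6), t=1.3395
    cross x-line → (5,6), t=2.4942
    cross y-line → (5,7), t=2.6000 (wall)
  → r_2 = 2.6000
beam 3: φ=180°, α=120°
  d=(-0.5000,0.8660)  start (2,5)  tX=1.6800 tY=0.3464  stride 1/|dx|=2.0000 1/|dy|=1.1547
    cross y-line → (2,6), t=0.3464
    cross y-line → (2,7), t=1.5011 (wall)
  → r_3 = 1.5011
beam 4: φ=270°, α=210°
  d=(-0.8660,-0.5000)  start (2,5)  tX=0.9699 tY=1.4000  stride 1/|dx|=1.1547 1/|dy|=2.0000
    cross x-line → (1,5), t=0.9699
    cross y-line → (1,4), t=1.4000
    cross x-line → (0,4), t=2.1246 (wall)
  → r_4 = 2.1246

ranges = [0.8083, 2.6000, 1.5011, 2.1246]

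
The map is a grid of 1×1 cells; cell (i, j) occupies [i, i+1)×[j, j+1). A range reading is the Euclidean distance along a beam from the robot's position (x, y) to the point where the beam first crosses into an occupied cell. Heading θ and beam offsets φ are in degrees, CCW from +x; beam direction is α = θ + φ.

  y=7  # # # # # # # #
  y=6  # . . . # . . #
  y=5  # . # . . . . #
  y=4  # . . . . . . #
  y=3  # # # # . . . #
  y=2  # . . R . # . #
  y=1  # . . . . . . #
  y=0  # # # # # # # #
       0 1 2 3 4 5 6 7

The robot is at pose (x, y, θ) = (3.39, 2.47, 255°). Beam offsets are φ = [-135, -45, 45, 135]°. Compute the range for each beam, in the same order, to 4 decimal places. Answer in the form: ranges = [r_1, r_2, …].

ranges = [0.6120, 2.7597, 1.6974, 4.1685]

beam 1: φ=-135°, α=120°
  cosα=-0.5000 sinα=0.8660 | (3,2) | tMaxX 0.7800 tMaxY 0.6120 | tΔX 2.0000 tΔY 1.1547
    t=0.6120 [y] (3,3) — stop
  → r_1 = 0.6120
beam 2: φ=-45°, α=210°
  cosα=-0.8660 sinα=-0.5000 | (3,2) | tMaxX 0.4503 tMaxY 0.9400 | tΔX 1.1547 tΔY 2.0000
    t=0.4503 [x] (2,2)
    t=0.9400 [y] (2,1)
    t=1.6050 [x] (1,1)
    t=2.7597 [x] (0,1) — stop
  → r_2 = 2.7597
beam 3: φ=45°, α=300°
  cosα=0.5000 sinα=-0.8660 | (3,2) | tMaxX 1.2200 tMaxY 0.5427 | tΔX 2.0000 tΔY 1.1547
    t=0.5427 [y] (3,1)
    t=1.2200 [x] (4,1)
    t=1.6974 [y] (4,0) — stop
  → r_3 = 1.6974
beam 4: φ=135°, α=30°
  cosα=0.8660 sinα=0.5000 | (3,2) | tMaxX 0.7044 tMaxY 1.0600 | tΔX 1.1547 tΔY 2.0000
    t=0.7044 [x] (4,2)
    t=1.0600 [y] (4,3)
    t=1.8591 [x] (5,3)
    t=3.0138 [x] (6,3)
    t=3.0600 [y] (6,4)
    t=4.1685 [x] (7,4) — stop
  → r_4 = 4.1685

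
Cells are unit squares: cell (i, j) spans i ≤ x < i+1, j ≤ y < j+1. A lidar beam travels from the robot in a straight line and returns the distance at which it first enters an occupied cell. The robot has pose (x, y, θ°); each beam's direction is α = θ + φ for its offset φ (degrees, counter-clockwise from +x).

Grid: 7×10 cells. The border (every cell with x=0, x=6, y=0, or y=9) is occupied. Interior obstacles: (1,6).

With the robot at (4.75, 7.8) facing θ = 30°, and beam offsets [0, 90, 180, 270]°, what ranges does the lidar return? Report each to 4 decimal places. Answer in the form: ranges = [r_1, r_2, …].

ranges = [1.4434, 1.3856, 3.1754, 2.5000]

beam 1: φ=0°, α=30°
  d=(0.8660,0.5000)  start (4,7)  tX=0.2887 tY=0.4000  stride 1/|dx|=1.1547 1/|dy|=2.0000
    cross x-line → (5,7), t=0.2887
    cross y-line → (5,8), t=0.4000
    cross x-line → (6,8), t=1.4434 (wall)
  → r_1 = 1.4434
beam 2: φ=90°, α=120°
  d=(-0.5000,0.8660)  start (4,7)  tX=1.5000 tY=0.2309  stride 1/|dx|=2.0000 1/|dy|=1.1547
    cross y-line → (4,8), t=0.2309
    cross y-line → (4,9), t=1.3856 (wall)
  → r_2 = 1.3856
beam 3: φ=180°, α=210°
  d=(-0.8660,-0.5000)  start (4,7)  tX=0.8660 tY=1.6000  stride 1/|dx|=1.1547 1/|dy|=2.0000
    cross x-line → (3,7), t=0.8660
    cross y-line → (3,6), t=1.6000
    cross x-line → (2,6), t=2.0207
    cross x-line → (1,6), t=3.1754 (wall)
  → r_3 = 3.1754
beam 4: φ=270°, α=300°
  d=(0.5000,-0.8660)  start (4,7)  tX=0.5000 tY=0.9238  stride 1/|dx|=2.0000 1/|dy|=1.1547
    cross x-line → (5,7), t=0.5000
    cross y-line → (5,6), t=0.9238
    cross y-line → (5,5), t=2.0785
    cross x-line → (6,5), t=2.5000 (wall)
  → r_4 = 2.5000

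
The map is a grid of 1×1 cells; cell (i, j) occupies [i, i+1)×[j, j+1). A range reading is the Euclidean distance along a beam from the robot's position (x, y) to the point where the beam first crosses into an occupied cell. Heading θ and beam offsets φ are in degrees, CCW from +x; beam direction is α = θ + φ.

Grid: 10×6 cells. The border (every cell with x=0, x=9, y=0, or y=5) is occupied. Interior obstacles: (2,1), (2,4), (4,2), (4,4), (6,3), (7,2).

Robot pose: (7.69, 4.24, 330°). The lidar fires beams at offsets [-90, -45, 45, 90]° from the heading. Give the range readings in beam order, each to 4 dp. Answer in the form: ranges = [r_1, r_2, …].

ranges = [1.3800, 3.3543, 1.3562, 0.8776]

beam 1: φ=-90°, α=240°
  cosα=-0.5000 sinα=-0.8660 | (7,4) | tMaxX 1.3800 tMaxY 0.2771 | tΔX 2.0000 tΔY 1.1547
    t=0.2771 [y] (7,3)
    t=1.3800 [x] (6,3) — stop
  → r_1 = 1.3800
beam 2: φ=-45°, α=285°
  cosα=0.2588 sinα=-0.9659 | (7,4) | tMaxX 1.1977 tMaxY 0.2485 | tΔX 3.8637 tΔY 1.0353
    t=0.2485 [y] (7,3)
    t=1.1977 [x] (8,3)
    t=1.2837 [y] (8,2)
    t=2.3190 [y] (8,1)
    t=3.3543 [y] (8,0) — stop
  → r_2 = 3.3543
beam 3: φ=45°, α=15°
  cosα=0.9659 sinα=0.2588 | (7,4) | tMaxX 0.3209 tMaxY 2.9364 | tΔX 1.0353 tΔY 3.8637
    t=0.3209 [x] (8,4)
    t=1.3562 [x] (9,4) — stop
  → r_3 = 1.3562
beam 4: φ=90°, α=60°
  cosα=0.5000 sinα=0.8660 | (7,4) | tMaxX 0.6200 tMaxY 0.8776 | tΔX 2.0000 tΔY 1.1547
    t=0.6200 [x] (8,4)
    t=0.8776 [y] (8,5) — stop
  → r_4 = 0.8776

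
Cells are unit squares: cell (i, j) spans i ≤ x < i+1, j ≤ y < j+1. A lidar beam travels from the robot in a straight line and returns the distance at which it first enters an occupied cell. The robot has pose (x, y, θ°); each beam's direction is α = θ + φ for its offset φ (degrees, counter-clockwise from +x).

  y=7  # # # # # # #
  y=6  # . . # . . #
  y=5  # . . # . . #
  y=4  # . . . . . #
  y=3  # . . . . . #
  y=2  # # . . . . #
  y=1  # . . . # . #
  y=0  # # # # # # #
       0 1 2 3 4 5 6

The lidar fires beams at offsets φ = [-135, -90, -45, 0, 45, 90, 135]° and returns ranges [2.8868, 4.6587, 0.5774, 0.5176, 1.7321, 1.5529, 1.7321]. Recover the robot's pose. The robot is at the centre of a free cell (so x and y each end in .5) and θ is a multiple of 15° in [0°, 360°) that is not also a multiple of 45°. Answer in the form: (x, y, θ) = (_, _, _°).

(x, y, θ) = (2.5, 2.5, 195°)

The pose lattice has 26·16 = 416 candidates. Test each by forward raycasting.
  (3.5, 4.5, 105°): beam 2 = 2.5882 ≠ 4.6587 ✗
  (5.5, 6.5, 345°): beam 1 = 1.7321 ≠ 2.8868 ✗
  (4.5, 5.5, 150°): beam 1 = 1.5529 ≠ 2.8868 ✗
  (2.5, 4.5, 105°): beam 1 = 4.0415 ≠ 2.8868 ✗
  (1.5, 3.5, 15°): beam 1 = 0.5774 ≠ 2.8868 ✗
  …
  (2.5, 2.5, 195°): r_1=2.8868, r_2=4.6587, r_3=0.5774, r_4=0.5176, r_5=1.7321, r_6=1.5529, r_7=1.7321 — all match ✓
Unique over the lattice → pose = (2.5, 2.5, 195°).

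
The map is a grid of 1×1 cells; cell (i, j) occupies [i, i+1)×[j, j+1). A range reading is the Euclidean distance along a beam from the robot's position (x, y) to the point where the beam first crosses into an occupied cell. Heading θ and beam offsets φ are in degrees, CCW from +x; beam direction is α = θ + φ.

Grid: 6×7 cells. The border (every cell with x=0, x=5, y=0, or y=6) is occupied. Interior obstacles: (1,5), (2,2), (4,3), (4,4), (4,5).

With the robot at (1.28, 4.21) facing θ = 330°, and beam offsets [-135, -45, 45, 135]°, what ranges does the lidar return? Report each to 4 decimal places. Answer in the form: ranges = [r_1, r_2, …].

beam 1: φ=-135°, α=195°
  d=(-0.9659,-0.2588)  start (1,4)  tX=0.2899 tY=0.8114  stride 1/|dx|=1.0353 1/|dy|=3.8637
    cross x-line → (0,4), t=0.2899 (wall)
  → r_1 = 0.2899
beam 2: φ=-45°, α=285°
  d=(0.2588,-0.9659)  start (1,4)  tX=2.7819 tY=0.2174  stride 1/|dx|=3.8637 1/|dy|=1.0353
    cross y-line → (1,3), t=0.2174
    cross y-line → (1,2), t=1.2527
    cross y-line → (1,1), t=2.2880
    cross x-line → (2,1), t=2.7819
    cross y-line → (2,0), t=3.3232 (wall)
  → r_2 = 3.3232
beam 3: φ=45°, α=15°
  d=(0.9659,0.2588)  start (1,4)  tX=0.7454 tY=3.0523  stride 1/|dx|=1.0353 1/|dy|=3.8637
    cross x-line → (2,4), t=0.7454
    cross x-line → (3,4), t=1.7807
    cross x-line → (4,4), t=2.8160 (wall)
  → r_3 = 2.8160
beam 4: φ=135°, α=105°
  d=(-0.2588,0.9659)  start (1,4)  tX=1.0818 tY=0.8179  stride 1/|dx|=3.8637 1/|dy|=1.0353
    cross y-line → (1,5), t=0.8179 (wall)
  → r_4 = 0.8179

ranges = [0.2899, 3.3232, 2.8160, 0.8179]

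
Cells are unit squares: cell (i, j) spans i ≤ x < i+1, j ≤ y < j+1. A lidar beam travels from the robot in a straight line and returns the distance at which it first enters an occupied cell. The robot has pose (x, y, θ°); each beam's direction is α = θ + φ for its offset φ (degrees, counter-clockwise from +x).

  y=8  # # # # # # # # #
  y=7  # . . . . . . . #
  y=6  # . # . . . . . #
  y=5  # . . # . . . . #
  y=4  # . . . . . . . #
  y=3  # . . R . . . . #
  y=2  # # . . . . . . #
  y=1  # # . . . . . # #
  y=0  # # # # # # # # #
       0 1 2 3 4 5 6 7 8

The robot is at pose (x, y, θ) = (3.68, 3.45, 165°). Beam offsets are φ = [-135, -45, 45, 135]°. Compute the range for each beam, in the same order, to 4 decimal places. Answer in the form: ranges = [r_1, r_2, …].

ranges = [4.9883, 2.9445, 1.9399, 2.8290]

beam 1: φ=-135°, α=30°
  d=(0.8660,0.5000)  start (3,3)  tX=0.3695 tY=1.1000  stride 1/|dx|=1.1547 1/|dy|=2.0000
    cross x-line → (4,3), t=0.3695
    cross y-line → (4,4), t=1.1000
    cross x-line → (5,4), t=1.5242
    cross x-line → (6,4), t=2.6789
    cross y-line → (6,5), t=3.1000
    cross x-line → (7,5), t=3.8336
    cross x-line → (8,5), t=4.9883 (wall)
  → r_1 = 4.9883
beam 2: φ=-45°, α=120°
  d=(-0.5000,0.8660)  start (3,3)  tX=1.3600 tY=0.6351  stride 1/|dx|=2.0000 1/|dy|=1.1547
    cross y-line → (3,4), t=0.6351
    cross x-line → (2,4), t=1.3600
    cross y-line → (2,5), t=1.7898
    cross y-line → (2,6), t=2.9445 (wall)
  → r_2 = 2.9445
beam 3: φ=45°, α=210°
  d=(-0.8660,-0.5000)  start (3,3)  tX=0.7852 tY=0.9000  stride 1/|dx|=1.1547 1/|dy|=2.0000
    cross x-line → (2,3), t=0.7852
    cross y-line → (2,2), t=0.9000
    cross x-line → (1,2), t=1.9399 (wall)
  → r_3 = 1.9399
beam 4: φ=135°, α=300°
  d=(0.5000,-0.8660)  start (3,3)  tX=0.6400 tY=0.5196  stride 1/|dx|=2.0000 1/|dy|=1.1547
    cross y-line → (3,2), t=0.5196
    cross x-line → (4,2), t=0.6400
    cross y-line → (4,1), t=1.6743
    cross x-line → (5,1), t=2.6400
    cross y-line → (5,0), t=2.8290 (wall)
  → r_4 = 2.8290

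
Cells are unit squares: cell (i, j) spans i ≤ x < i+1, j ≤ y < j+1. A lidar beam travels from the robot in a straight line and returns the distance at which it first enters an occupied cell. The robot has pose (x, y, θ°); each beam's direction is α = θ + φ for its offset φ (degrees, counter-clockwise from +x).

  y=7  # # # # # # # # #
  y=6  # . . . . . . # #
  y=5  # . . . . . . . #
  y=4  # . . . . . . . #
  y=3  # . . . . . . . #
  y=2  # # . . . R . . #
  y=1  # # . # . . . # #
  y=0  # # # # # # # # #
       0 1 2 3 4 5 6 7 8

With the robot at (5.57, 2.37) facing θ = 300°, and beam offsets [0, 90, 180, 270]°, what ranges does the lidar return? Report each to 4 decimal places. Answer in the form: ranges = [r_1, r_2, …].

beam 1: φ=0°, α=300°
  cosα=0.5000 sinα=-0.8660 | (5,2) | tMaxX 0.8600 tMaxY 0.4272 | tΔX 2.0000 tΔY 1.1547
    t=0.4272 [y] (5,1)
    t=0.8600 [x] (6,1)
    t=1.5819 [y] (6,0) — stop
  → r_1 = 1.5819
beam 2: φ=90°, α=30°
  cosα=0.8660 sinα=0.5000 | (5,2) | tMaxX 0.4965 tMaxY 1.2600 | tΔX 1.1547 tΔY 2.0000
    t=0.4965 [x] (6,2)
    t=1.2600 [y] (6,3)
    t=1.6512 [x] (7,3)
    t=2.8059 [x] (8,3) — stop
  → r_2 = 2.8059
beam 3: φ=180°, α=120°
  cosα=-0.5000 sinα=0.8660 | (5,2) | tMaxX 1.1400 tMaxY 0.7275 | tΔX 2.0000 tΔY 1.1547
    t=0.7275 [y] (5,3)
    t=1.1400 [x] (4,3)
    t=1.8822 [y] (4,4)
    t=3.0369 [y] (4,5)
    t=3.1400 [x] (3,5)
    t=4.1916 [y] (3,6)
    t=5.1400 [x] (2,6)
    t=5.3463 [y] (2,7) — stop
  → r_3 = 5.3463
beam 4: φ=270°, α=210°
  cosα=-0.8660 sinα=-0.5000 | (5,2) | tMaxX 0.6582 tMaxY 0.7400 | tΔX 1.1547 tΔY 2.0000
    t=0.6582 [x] (4,2)
    t=0.7400 [y] (4,1)
    t=1.8129 [x] (3,1) — stop
  → r_4 = 1.8129

ranges = [1.5819, 2.8059, 5.3463, 1.8129]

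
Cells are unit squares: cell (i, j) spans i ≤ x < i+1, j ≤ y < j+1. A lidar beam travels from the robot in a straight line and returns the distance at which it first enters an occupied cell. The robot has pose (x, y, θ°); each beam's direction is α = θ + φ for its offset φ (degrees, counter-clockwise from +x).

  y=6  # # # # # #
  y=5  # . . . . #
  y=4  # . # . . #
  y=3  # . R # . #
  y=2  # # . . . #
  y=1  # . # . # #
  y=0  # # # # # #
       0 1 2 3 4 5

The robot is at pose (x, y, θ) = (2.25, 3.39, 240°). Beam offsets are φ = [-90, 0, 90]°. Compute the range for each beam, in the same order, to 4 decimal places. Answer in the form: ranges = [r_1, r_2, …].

beam 1: φ=-90°, α=150°
  direction (-0.8660, 0.5000); cell (2,3); t to first gridline: x 0.2887, y 1.2200 (then +1.1547 / +2.0000)
    (1,3) via x @ 0.2887
    (1,4) via y @ 1.2200
    (0,4) via x @ 1.4434  # hit
  → r_1 = 1.4434
beam 2: φ=0°, α=240°
  direction (-0.5000, -0.8660); cell (2,3); t to first gridline: x 0.5000, y 0.4503 (then +2.0000 / +1.1547)
    (2,2) via y @ 0.4503
    (1,2) via x @ 0.5000  # hit
  → r_2 = 0.5000
beam 3: φ=90°, α=330°
  direction (0.8660, -0.5000); cell (2,3); t to first gridline: x 0.8660, y 0.7800 (then +1.1547 / +2.0000)
    (2,2) via y @ 0.7800
    (3,2) via x @ 0.8660
    (4,2) via x @ 2.0207
    (4,1) via y @ 2.7800  # hit
  → r_3 = 2.7800

ranges = [1.4434, 0.5000, 2.7800]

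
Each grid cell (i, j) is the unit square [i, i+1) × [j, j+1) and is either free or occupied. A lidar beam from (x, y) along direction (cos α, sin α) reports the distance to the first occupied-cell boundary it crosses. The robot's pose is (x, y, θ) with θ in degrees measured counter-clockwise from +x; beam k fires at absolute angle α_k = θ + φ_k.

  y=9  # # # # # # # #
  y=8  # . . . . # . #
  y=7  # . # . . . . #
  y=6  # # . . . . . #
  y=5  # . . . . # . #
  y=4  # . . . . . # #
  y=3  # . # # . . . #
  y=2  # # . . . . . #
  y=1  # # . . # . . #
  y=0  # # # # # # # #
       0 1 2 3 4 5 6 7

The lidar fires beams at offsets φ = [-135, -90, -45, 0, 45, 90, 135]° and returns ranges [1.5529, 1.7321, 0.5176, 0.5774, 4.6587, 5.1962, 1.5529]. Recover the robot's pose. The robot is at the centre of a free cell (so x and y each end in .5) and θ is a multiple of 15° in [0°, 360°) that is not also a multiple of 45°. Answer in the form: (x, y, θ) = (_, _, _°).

The pose lattice has 38·16 = 608 candidates. Test each by forward raycasting.
  (5.5, 6.5, 105°): beam 1 = 1.7321 ≠ 1.5529 ✗
  (3.5, 5.5, 330°): beam 1 = 2.5882 ≠ 1.5529 ✗
  (5.5, 7.5, 345°): beam 1 = 5.1962 ≠ 1.5529 ✗
  …
  (5.5, 7.5, 120°): r_1=1.5529, r_2=1.7321, r_3=0.5176, r_4=0.5774, r_5=4.6587, r_6=5.1962, r_7=1.5529 — all match ✓
Unique over the lattice → pose = (5.5, 7.5, 120°).

(x, y, θ) = (5.5, 7.5, 120°)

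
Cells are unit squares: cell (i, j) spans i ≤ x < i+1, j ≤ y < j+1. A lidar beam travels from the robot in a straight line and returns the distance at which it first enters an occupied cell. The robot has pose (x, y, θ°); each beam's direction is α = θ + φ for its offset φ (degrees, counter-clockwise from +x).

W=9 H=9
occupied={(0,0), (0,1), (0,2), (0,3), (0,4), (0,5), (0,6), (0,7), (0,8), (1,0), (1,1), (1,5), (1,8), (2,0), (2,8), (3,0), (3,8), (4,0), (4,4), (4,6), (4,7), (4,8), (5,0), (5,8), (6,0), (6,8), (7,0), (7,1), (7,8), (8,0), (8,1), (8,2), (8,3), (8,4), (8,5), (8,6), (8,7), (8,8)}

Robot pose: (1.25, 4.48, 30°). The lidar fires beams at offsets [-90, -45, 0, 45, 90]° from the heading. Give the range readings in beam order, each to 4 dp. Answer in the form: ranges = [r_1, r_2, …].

beam 1: φ=-90°, α=300°
  dir = (cos 300°, sin 300°) = (0.5000, -0.8660); from cell (1,4)
  next x-line at t=1.5000, next y-line at t=0.5543; Δt_x=2.0000, Δt_y=1.1547
    y: enter (1,3) at t=0.5543
    x: enter (2,3) at t=1.5000
    y: enter (2,2) at t=1.7090
    y: enter (2,1) at t=2.8637
    x: enter (3,1) at t=3.5000
    y: enter (3,0) at t=4.0184 ← occupied
  → r_1 = 4.0184
beam 2: φ=-45°, α=345°
  dir = (cos 345°, sin 345°) = (0.9659, -0.2588); from cell (1,4)
  next x-line at t=0.7765, next y-line at t=1.8546; Δt_x=1.0353, Δt_y=3.8637
    x: enter (2,4) at t=0.7765
    x: enter (3,4) at t=1.8117
    y: enter (3,3) at t=1.8546
    x: enter (4,3) at t=2.8470
    x: enter (5,3) at t=3.8823
    x: enter (6,3) at t=4.9176
    y: enter (6,2) at t=5.7183
    x: enter (7,2) at t=5.9528
    x: enter (8,2) at t=6.9881 ← occupied
  → r_2 = 6.9881
beam 3: φ=0°, α=30°
  dir = (cos 30°, sin 30°) = (0.8660, 0.5000); from cell (1,4)
  next x-line at t=0.8660, next y-line at t=1.0400; Δt_x=1.1547, Δt_y=2.0000
    x: enter (2,4) at t=0.8660
    y: enter (2,5) at t=1.0400
    x: enter (3,5) at t=2.0207
    y: enter (3,6) at t=3.0400
    x: enter (4,6) at t=3.1754 ← occupied
  → r_3 = 3.1754
beam 4: φ=45°, α=75°
  dir = (cos 75°, sin 75°) = (0.2588, 0.9659); from cell (1,4)
  next x-line at t=2.8978, next y-line at t=0.5383; Δt_x=3.8637, Δt_y=1.0353
    y: enter (1,5) at t=0.5383 ← occupied
  → r_4 = 0.5383
beam 5: φ=90°, α=120°
  dir = (cos 120°, sin 120°) = (-0.5000, 0.8660); from cell (1,4)
  next x-line at t=0.5000, next y-line at t=0.6004; Δt_x=2.0000, Δt_y=1.1547
    x: enter (0,4) at t=0.5000 ← occupied
  → r_5 = 0.5000

ranges = [4.0184, 6.9881, 3.1754, 0.5383, 0.5000]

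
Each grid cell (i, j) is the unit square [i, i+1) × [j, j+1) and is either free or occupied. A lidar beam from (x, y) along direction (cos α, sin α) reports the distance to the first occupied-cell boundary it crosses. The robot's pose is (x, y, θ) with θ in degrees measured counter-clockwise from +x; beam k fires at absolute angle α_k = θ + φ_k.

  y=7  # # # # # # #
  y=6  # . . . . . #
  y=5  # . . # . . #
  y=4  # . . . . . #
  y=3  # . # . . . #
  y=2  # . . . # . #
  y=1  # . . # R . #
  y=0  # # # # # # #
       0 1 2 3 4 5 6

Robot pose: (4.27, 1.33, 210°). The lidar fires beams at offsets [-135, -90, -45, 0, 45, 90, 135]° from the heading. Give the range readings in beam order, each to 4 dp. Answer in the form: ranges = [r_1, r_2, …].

beam 1: φ=-135°, α=75°
  cosα=0.2588 sinα=0.9659 | (4,1) | tMaxX 2.8205 tMaxY 0.6936 | tΔX 3.8637 tΔY 1.0353
    t=0.6936 [y] (4,2) — stop
  → r_1 = 0.6936
beam 2: φ=-90°, α=120°
  cosα=-0.5000 sinα=0.8660 | (4,1) | tMaxX 0.5400 tMaxY 0.7736 | tΔX 2.0000 tΔY 1.1547
    t=0.5400 [x] (3,1) — stop
  → r_2 = 0.5400
beam 3: φ=-45°, α=165°
  cosα=-0.9659 sinα=0.2588 | (4,1) | tMaxX 0.2795 tMaxY 2.5887 | tΔX 1.0353 tΔY 3.8637
    t=0.2795 [x] (3,1) — stop
  → r_3 = 0.2795
beam 4: φ=0°, α=210°
  cosα=-0.8660 sinα=-0.5000 | (4,1) | tMaxX 0.3118 tMaxY 0.6600 | tΔX 1.1547 tΔY 2.0000
    t=0.3118 [x] (3,1) — stop
  → r_4 = 0.3118
beam 5: φ=45°, α=255°
  cosα=-0.2588 sinα=-0.9659 | (4,1) | tMaxX 1.0432 tMaxY 0.3416 | tΔX 3.8637 tΔY 1.0353
    t=0.3416 [y] (4,0) — stop
  → r_5 = 0.3416
beam 6: φ=90°, α=300°
  cosα=0.5000 sinα=-0.8660 | (4,1) | tMaxX 1.4600 tMaxY 0.3811 | tΔX 2.0000 tΔY 1.1547
    t=0.3811 [y] (4,0) — stop
  → r_6 = 0.3811
beam 7: φ=135°, α=345°
  cosα=0.9659 sinα=-0.2588 | (4,1) | tMaxX 0.7558 tMaxY 1.2750 | tΔX 1.0353 tΔY 3.8637
    t=0.7558 [x] (5,1)
    t=1.2750 [y] (5,0) — stop
  → r_7 = 1.2750

ranges = [0.6936, 0.5400, 0.2795, 0.3118, 0.3416, 0.3811, 1.2750]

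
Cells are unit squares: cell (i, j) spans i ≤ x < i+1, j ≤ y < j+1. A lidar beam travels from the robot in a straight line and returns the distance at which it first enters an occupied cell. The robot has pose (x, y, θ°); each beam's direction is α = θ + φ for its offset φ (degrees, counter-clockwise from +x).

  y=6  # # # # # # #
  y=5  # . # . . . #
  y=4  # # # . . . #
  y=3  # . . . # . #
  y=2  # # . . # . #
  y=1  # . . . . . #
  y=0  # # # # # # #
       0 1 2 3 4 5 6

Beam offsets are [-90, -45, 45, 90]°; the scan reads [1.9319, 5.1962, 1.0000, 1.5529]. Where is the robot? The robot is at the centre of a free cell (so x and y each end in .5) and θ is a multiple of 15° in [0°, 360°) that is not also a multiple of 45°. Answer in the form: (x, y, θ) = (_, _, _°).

(x, y, θ) = (2.5, 1.5, 105°)

Enumerate (i+0.5, j+0.5, θ) over the 19 free cells and 16 admissible headings. For each, cast all 4 beams and compare to the given ranges.
  (3.5, 3.5, 75°): beam 1 = 0.5176 ≠ 1.9319 ✗
  (4.5, 4.5, 210°): beam 1 = 1.7321 ≠ 1.9319 ✗
  (5.5, 3.5, 30°): beam 1 = 1.0000 ≠ 1.9319 ✗
  (4.5, 1.5, 300°): beam 1 = 1.0000 ≠ 1.9319 ✗
  …
  (2.5, 1.5, 105°): r_1=1.9319, r_2=5.1962, r_3=1.0000, r_4=1.5529 — all match ✓
Unique over the lattice → pose = (2.5, 1.5, 105°).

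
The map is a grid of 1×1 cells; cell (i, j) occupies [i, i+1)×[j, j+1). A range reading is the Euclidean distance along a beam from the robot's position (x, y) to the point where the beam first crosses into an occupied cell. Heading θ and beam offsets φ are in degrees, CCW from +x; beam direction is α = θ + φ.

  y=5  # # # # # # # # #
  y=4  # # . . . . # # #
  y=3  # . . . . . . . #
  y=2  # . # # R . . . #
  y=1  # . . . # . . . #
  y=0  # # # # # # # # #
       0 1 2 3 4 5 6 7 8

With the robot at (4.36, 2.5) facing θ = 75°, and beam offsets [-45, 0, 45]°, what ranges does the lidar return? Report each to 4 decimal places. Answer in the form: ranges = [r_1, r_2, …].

beam 1: φ=-45°, α=30°
  dir = (cos 30°, sin 30°) = (0.8660, 0.5000); from cell (4,2)
  next x-line at t=0.7390, next y-line at t=1.0000; Δt_x=1.1547, Δt_y=2.0000
    x: enter (5,2) at t=0.7390
    y: enter (5,3) at t=1.0000
    x: enter (6,3) at t=1.8937
    y: enter (6,4) at t=3.0000 ← occupied
  → r_1 = 3.0000
beam 2: φ=0°, α=75°
  dir = (cos 75°, sin 75°) = (0.2588, 0.9659); from cell (4,2)
  next x-line at t=2.4728, next y-line at t=0.5176; Δt_x=3.8637, Δt_y=1.0353
    y: enter (4,3) at t=0.5176
    y: enter (4,4) at t=1.5529
    x: enter (5,4) at t=2.4728
    y: enter (5,5) at t=2.5882 ← occupied
  → r_2 = 2.5882
beam 3: φ=45°, α=120°
  dir = (cos 120°, sin 120°) = (-0.5000, 0.8660); from cell (4,2)
  next x-line at t=0.7200, next y-line at t=0.5774; Δt_x=2.0000, Δt_y=1.1547
    y: enter (4,3) at t=0.5774
    x: enter (3,3) at t=0.7200
    y: enter (3,4) at t=1.7321
    x: enter (2,4) at t=2.7200
    y: enter (2,5) at t=2.8868 ← occupied
  → r_3 = 2.8868

ranges = [3.0000, 2.5882, 2.8868]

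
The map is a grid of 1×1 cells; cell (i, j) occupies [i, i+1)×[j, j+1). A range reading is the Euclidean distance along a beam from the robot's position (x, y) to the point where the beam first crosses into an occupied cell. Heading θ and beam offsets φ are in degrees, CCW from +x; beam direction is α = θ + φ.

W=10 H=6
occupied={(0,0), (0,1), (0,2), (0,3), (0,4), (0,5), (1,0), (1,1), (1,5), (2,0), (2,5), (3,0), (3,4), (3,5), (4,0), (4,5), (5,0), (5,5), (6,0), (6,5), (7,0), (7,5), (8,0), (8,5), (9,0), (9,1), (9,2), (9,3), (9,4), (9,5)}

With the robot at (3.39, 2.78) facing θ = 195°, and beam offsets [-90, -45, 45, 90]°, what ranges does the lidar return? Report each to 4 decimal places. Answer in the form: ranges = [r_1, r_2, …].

ranges = [1.2630, 2.7597, 2.0554, 1.8428]

beam 1: φ=-90°, α=105°
  direction (-0.2588, 0.9659); cell (3,2); t to first gridline: x 1.5068, y 0.2278 (then +3.8637 / +1.0353)
    (3,3) via y @ 0.2278
    (3,4) via y @ 1.2630  # hit
  → r_1 = 1.2630
beam 2: φ=-45°, α=150°
  direction (-0.8660, 0.5000); cell (3,2); t to first gridline: x 0.4503, y 0.4400 (then +1.1547 / +2.0000)
    (3,3) via y @ 0.4400
    (2,3) via x @ 0.4503
    (1,3) via x @ 1.6050
    (1,4) via y @ 2.4400
    (0,4) via x @ 2.7597  # hit
  → r_2 = 2.7597
beam 3: φ=45°, α=240°
  direction (-0.5000, -0.8660); cell (3,2); t to first gridline: x 0.7800, y 0.9007 (then +2.0000 / +1.1547)
    (2,2) via x @ 0.7800
    (2,1) via y @ 0.9007
    (2,0) via y @ 2.0554  # hit
  → r_3 = 2.0554
beam 4: φ=90°, α=285°
  direction (0.2588, -0.9659); cell (3,2); t to first gridline: x 2.3569, y 0.8075 (then +3.8637 / +1.0353)
    (3,1) via y @ 0.8075
    (3,0) via y @ 1.8428  # hit
  → r_4 = 1.8428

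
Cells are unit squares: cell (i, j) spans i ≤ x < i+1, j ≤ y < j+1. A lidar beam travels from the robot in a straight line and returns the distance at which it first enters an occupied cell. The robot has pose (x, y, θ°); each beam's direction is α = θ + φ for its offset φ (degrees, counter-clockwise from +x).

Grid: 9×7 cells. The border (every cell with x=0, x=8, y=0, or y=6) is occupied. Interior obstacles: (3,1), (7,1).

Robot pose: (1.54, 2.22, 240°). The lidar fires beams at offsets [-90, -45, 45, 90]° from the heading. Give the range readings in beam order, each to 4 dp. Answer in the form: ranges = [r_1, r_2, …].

ranges = [0.6235, 0.5590, 1.2630, 1.6859]

beam 1: φ=-90°, α=150°
  cosα=-0.8660 sinα=0.5000 | (1,2) | tMaxX 0.6235 tMaxY 1.5600 | tΔX 1.1547 tΔY 2.0000
    t=0.6235 [x] (0,2) — stop
  → r_1 = 0.6235
beam 2: φ=-45°, α=195°
  cosα=-0.9659 sinα=-0.2588 | (1,2) | tMaxX 0.5590 tMaxY 0.8500 | tΔX 1.0353 tΔY 3.8637
    t=0.5590 [x] (0,2) — stop
  → r_2 = 0.5590
beam 3: φ=45°, α=285°
  cosα=0.2588 sinα=-0.9659 | (1,2) | tMaxX 1.7773 tMaxY 0.2278 | tΔX 3.8637 tΔY 1.0353
    t=0.2278 [y] (1,1)
    t=1.2630 [y] (1,0) — stop
  → r_3 = 1.2630
beam 4: φ=90°, α=330°
  cosα=0.8660 sinα=-0.5000 | (1,2) | tMaxX 0.5312 tMaxY 0.4400 | tΔX 1.1547 tΔY 2.0000
    t=0.4400 [y] (1,1)
    t=0.5312 [x] (2,1)
    t=1.6859 [x] (3,1) — stop
  → r_4 = 1.6859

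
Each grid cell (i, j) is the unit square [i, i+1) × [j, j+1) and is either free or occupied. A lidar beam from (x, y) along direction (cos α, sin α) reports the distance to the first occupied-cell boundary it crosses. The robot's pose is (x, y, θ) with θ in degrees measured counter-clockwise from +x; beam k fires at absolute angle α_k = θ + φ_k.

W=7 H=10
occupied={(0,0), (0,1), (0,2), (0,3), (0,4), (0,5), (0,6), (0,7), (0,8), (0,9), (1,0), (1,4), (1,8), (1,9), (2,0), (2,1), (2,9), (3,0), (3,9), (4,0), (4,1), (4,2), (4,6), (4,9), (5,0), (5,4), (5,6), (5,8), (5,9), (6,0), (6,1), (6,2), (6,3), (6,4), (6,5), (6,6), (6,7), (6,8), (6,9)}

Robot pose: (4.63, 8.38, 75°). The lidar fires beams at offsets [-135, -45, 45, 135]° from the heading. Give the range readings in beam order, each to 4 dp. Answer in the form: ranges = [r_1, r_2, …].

ranges = [1.5935, 0.4272, 0.7159, 4.1916]

beam 1: φ=-135°, α=300°
  dir = (cos 300°, sin 300°) = (0.5000, -0.8660); from cell (4,8)
  next x-line at t=0.7400, next y-line at t=0.4388; Δt_x=2.0000, Δt_y=1.1547
    y: enter (4,7) at t=0.4388
    x: enter (5,7) at t=0.7400
    y: enter (5,6) at t=1.5935 ← occupied
  → r_1 = 1.5935
beam 2: φ=-45°, α=30°
  dir = (cos 30°, sin 30°) = (0.8660, 0.5000); from cell (4,8)
  next x-line at t=0.4272, next y-line at t=1.2400; Δt_x=1.1547, Δt_y=2.0000
    x: enter (5,8) at t=0.4272 ← occupied
  → r_2 = 0.4272
beam 3: φ=45°, α=120°
  dir = (cos 120°, sin 120°) = (-0.5000, 0.8660); from cell (4,8)
  next x-line at t=1.2600, next y-line at t=0.7159; Δt_x=2.0000, Δt_y=1.1547
    y: enter (4,9) at t=0.7159 ← occupied
  → r_3 = 0.7159
beam 4: φ=135°, α=210°
  dir = (cos 210°, sin 210°) = (-0.8660, -0.5000); from cell (4,8)
  next x-line at t=0.7275, next y-line at t=0.7600; Δt_x=1.1547, Δt_y=2.0000
    x: enter (3,8) at t=0.7275
    y: enter (3,7) at t=0.7600
    x: enter (2,7) at t=1.8822
    y: enter (2,6) at t=2.7600
    x: enter (1,6) at t=3.0369
    x: enter (0,6) at t=4.1916 ← occupied
  → r_4 = 4.1916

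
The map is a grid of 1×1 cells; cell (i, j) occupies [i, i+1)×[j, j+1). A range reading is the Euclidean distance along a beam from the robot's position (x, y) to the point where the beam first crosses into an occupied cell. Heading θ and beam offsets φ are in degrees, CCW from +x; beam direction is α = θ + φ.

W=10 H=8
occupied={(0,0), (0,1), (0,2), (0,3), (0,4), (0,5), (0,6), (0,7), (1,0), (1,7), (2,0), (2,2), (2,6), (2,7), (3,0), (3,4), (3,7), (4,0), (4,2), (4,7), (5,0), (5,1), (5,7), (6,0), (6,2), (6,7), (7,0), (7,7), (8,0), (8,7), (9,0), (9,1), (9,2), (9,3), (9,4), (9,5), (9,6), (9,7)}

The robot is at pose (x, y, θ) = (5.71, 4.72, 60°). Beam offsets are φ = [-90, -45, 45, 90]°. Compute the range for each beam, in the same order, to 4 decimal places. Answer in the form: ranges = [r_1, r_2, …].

beam 1: φ=-90°, α=330°
  d=(0.8660,-0.5000)  start (5,4)  tX=0.3349 tY=1.4400  stride 1/|dx|=1.1547 1/|dy|=2.0000
    cross x-line → (6,4), t=0.3349
    cross y-line → (6,3), t=1.4400
    cross x-line → (7,3), t=1.4896
    cross x-line → (8,3), t=2.6443
    cross y-line → (8,2), t=3.4400
    cross x-line → (9,2), t=3.7990 (wall)
  → r_1 = 3.7990
beam 2: φ=-45°, α=15°
  d=(0.9659,0.2588)  start (5,4)  tX=0.3002 tY=1.0818  stride 1/|dx|=1.0353 1/|dy|=3.8637
    cross x-line → (6,4), t=0.3002
    cross y-line → (6,5), t=1.0818
    cross x-line → (7,5), t=1.3355
    cross x-line → (8,5), t=2.3708
    cross x-line → (9,5), t=3.4061 (wall)
  → r_2 = 3.4061
beam 3: φ=45°, α=105°
  d=(-0.2588,0.9659)  start (5,4)  tX=2.7432 tY=0.2899  stride 1/|dx|=3.8637 1/|dy|=1.0353
    cross y-line → (5,5), t=0.2899
    cross y-line → (5,6), t=1.3252
    cross y-line → (5,7), t=2.3604 (wall)
  → r_3 = 2.3604
beam 4: φ=90°, α=150°
  d=(-0.8660,0.5000)  start (5,4)  tX=0.8198 tY=0.5600  stride 1/|dx|=1.1547 1/|dy|=2.0000
    cross y-line → (5,5), t=0.5600
    cross x-line → (4,5), t=0.8198
    cross x-line → (3,5), t=1.9745
    cross y-line → (3,6), t=2.5600
    cross x-line → (2,6), t=3.1292 (wall)
  → r_4 = 3.1292

ranges = [3.7990, 3.4061, 2.3604, 3.1292]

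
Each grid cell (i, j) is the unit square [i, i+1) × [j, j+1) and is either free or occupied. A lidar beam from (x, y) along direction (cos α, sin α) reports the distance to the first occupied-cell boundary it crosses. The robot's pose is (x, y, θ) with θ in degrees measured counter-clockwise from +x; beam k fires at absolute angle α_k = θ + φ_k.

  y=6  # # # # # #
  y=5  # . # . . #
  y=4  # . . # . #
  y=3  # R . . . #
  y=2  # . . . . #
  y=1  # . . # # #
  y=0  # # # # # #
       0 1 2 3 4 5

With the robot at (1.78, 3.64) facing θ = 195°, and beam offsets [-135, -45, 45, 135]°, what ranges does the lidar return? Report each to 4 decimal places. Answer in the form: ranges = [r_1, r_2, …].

ranges = [1.5704, 0.9007, 1.5600, 3.2800]

beam 1: φ=-135°, α=60°
  cosα=0.5000 sinα=0.8660 | (1,3) | tMaxX 0.4400 tMaxY 0.4157 | tΔX 2.0000 tΔY 1.1547
    t=0.4157 [y] (1,4)
    t=0.4400 [x] (2,4)
    t=1.5704 [y] (2,5) — stop
  → r_1 = 1.5704
beam 2: φ=-45°, α=150°
  cosα=-0.8660 sinα=0.5000 | (1,3) | tMaxX 0.9007 tMaxY 0.7200 | tΔX 1.1547 tΔY 2.0000
    t=0.7200 [y] (1,4)
    t=0.9007 [x] (0,4) — stop
  → r_2 = 0.9007
beam 3: φ=45°, α=240°
  cosα=-0.5000 sinα=-0.8660 | (1,3) | tMaxX 1.5600 tMaxY 0.7390 | tΔX 2.0000 tΔY 1.1547
    t=0.7390 [y] (1,2)
    t=1.5600 [x] (0,2) — stop
  → r_3 = 1.5600
beam 4: φ=135°, α=330°
  cosα=0.8660 sinα=-0.5000 | (1,3) | tMaxX 0.2540 tMaxY 1.2800 | tΔX 1.1547 tΔY 2.0000
    t=0.2540 [x] (2,3)
    t=1.2800 [y] (2,2)
    t=1.4087 [x] (3,2)
    t=2.5634 [x] (4,2)
    t=3.2800 [y] (4,1) — stop
  → r_4 = 3.2800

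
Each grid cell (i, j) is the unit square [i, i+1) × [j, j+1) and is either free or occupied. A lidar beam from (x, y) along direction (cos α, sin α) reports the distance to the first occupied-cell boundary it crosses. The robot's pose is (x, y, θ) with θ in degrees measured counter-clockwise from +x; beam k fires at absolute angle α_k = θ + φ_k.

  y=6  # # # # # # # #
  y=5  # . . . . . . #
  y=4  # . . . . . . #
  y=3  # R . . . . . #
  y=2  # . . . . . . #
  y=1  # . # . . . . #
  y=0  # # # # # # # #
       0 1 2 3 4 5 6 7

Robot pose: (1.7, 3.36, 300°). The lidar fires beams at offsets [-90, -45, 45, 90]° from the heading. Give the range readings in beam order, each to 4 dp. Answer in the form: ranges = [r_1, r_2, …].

beam 1: φ=-90°, α=210°
  cosα=-0.8660 sinα=-0.5000 | (1,3) | tMaxX 0.8083 tMaxY 0.7200 | tΔX 1.1547 tΔY 2.0000
    t=0.7200 [y] (1,2)
    t=0.8083 [x] (0,2) — stop
  → r_1 = 0.8083
beam 2: φ=-45°, α=255°
  cosα=-0.2588 sinα=-0.9659 | (1,3) | tMaxX 2.7046 tMaxY 0.3727 | tΔX 3.8637 tΔY 1.0353
    t=0.3727 [y] (1,2)
    t=1.4080 [y] (1,1)
    t=2.4433 [y] (1,0) — stop
  → r_2 = 2.4433
beam 3: φ=45°, α=345°
  cosα=0.9659 sinα=-0.2588 | (1,3) | tMaxX 0.3106 tMaxY 1.3909 | tΔX 1.0353 tΔY 3.8637
    t=0.3106 [x] (2,3)
    t=1.3459 [x] (3,3)
    t=1.3909 [y] (3,2)
    t=2.3811 [x] (4,2)
    t=3.4164 [x] (5,2)
    t=4.4517 [x] (6,2)
    t=5.2546 [y] (6,1)
    t=5.4870 [x] (7,1) — stop
  → r_3 = 5.4870
beam 4: φ=90°, α=30°
  cosα=0.8660 sinα=0.5000 | (1,3) | tMaxX 0.3464 tMaxY 1.2800 | tΔX 1.1547 tΔY 2.0000
    t=0.3464 [x] (2,3)
    t=1.2800 [y] (2,4)
    t=1.5011 [x] (3,4)
    t=2.6558 [x] (4,4)
    t=3.2800 [y] (4,5)
    t=3.8105 [x] (5,5)
    t=4.9652 [x] (6,5)
    t=5.2800 [y] (6,6) — stop
  → r_4 = 5.2800

ranges = [0.8083, 2.4433, 5.4870, 5.2800]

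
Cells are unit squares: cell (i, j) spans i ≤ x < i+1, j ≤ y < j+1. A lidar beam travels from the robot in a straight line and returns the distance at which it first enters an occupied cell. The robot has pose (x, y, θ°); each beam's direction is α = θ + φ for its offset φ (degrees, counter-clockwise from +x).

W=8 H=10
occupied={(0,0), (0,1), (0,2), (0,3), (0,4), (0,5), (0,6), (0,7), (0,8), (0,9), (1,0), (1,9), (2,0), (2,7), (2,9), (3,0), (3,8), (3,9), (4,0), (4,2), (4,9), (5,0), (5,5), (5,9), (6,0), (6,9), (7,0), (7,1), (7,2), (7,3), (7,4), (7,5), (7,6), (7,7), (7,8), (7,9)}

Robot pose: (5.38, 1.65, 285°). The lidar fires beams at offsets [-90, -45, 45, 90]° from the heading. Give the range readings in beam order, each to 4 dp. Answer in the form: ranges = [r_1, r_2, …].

ranges = [2.5114, 0.7506, 1.3000, 1.6771]

beam 1: φ=-90°, α=195°
  direction (-0.9659, -0.2588); cell (5,1); t to first gridline: x 0.3934, y 2.5114 (then +1.0353 / +3.8637)
    (4,1) via x @ 0.3934
    (3,1) via x @ 1.4287
    (2,1) via x @ 2.4640
    (2,0) via y @ 2.5114  # hit
  → r_1 = 2.5114
beam 2: φ=-45°, α=240°
  direction (-0.5000, -0.8660); cell (5,1); t to first gridline: x 0.7600, y 0.7506 (then +2.0000 / +1.1547)
    (5,0) via y @ 0.7506  # hit
  → r_2 = 0.7506
beam 3: φ=45°, α=330°
  direction (0.8660, -0.5000); cell (5,1); t to first gridline: x 0.7159, y 1.3000 (then +1.1547 / +2.0000)
    (6,1) via x @ 0.7159
    (6,0) via y @ 1.3000  # hit
  → r_3 = 1.3000
beam 4: φ=90°, α=15°
  direction (0.9659, 0.2588); cell (5,1); t to first gridline: x 0.6419, y 1.3523 (then +1.0353 / +3.8637)
    (6,1) via x @ 0.6419
    (6,2) via y @ 1.3523
    (7,2) via x @ 1.6771  # hit
  → r_4 = 1.6771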